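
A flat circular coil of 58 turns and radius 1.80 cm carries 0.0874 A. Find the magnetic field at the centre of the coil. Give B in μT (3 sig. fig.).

For an N-turn flat coil, B = Nμ₀I/(2R) with R = 0.018 m.
B = 58 × 3.05×10⁻⁶ T = 1.77×10⁻⁴ T.

B ≈ 177 μT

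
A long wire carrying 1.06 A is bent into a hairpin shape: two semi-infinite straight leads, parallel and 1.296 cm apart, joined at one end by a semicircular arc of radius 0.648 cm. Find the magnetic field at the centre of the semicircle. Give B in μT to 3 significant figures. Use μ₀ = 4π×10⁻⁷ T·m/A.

The semicircular arc contributes B_arc = μ₀I·π/(4πR) = μ₀I/(4R) = 5.14×10⁻⁵ T.
Each semi-infinite lead is at perpendicular distance R = 0.00648 m from the centre, with the perpendicular foot at its near end, so it contributes μ₀I/(4πR); both point the same way, together 3.27×10⁻⁵ T.
Arc and leads all point the same direction: B = 5.14×10⁻⁵ + 3.27×10⁻⁵ = 8.41×10⁻⁵ T.

B ≈ 84.1 μT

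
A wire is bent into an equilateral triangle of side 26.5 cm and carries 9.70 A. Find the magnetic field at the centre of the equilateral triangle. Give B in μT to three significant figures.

B ≈ 65.9 μT

Each side is a finite straight segment at perpendicular distance d = a/(2 tan(π/3)) = 0.0765 m from the centre, with end-angles ±π/3.
One side contributes B₁ = (μ₀I/4πd)·2 sin(π/3) = 2.20×10⁻⁵ T.
All 3 sides add in the same direction: B = 3 × 2.20×10⁻⁵ = 6.59×10⁻⁵ T.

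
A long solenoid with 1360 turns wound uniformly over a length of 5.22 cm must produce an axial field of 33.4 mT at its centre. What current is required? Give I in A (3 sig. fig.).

I ≈ 1.02 A

Inside a long solenoid B = μ₀nI with n = 2.605×10⁴ m⁻¹, so I = B/(μ₀n).
I = 3.34×10⁻² / (4π×10⁻⁷ × 2.605×10⁴) = 1.02 A.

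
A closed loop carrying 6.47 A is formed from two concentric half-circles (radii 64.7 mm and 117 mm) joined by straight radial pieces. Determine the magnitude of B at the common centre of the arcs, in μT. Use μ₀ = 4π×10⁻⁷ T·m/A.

The radial connectors point toward the centre, so dl × r̂ = 0 and they contribute nothing.
Each semicircle gives μ₀I/(4R): inner arc 3.14×10⁻⁵ T, outer arc 1.74×10⁻⁵ T.
The two arcs carry current in opposite angular senses, so their fields oppose: B = |3.14×10⁻⁵ − 1.74×10⁻⁵| = 1.40×10⁻⁵ T.

B ≈ 14.0 μT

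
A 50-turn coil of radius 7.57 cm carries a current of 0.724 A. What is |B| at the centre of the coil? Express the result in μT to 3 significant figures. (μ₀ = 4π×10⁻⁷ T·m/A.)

For an N-turn flat coil, B = Nμ₀I/(2R) with R = 0.0757 m.
B = 50 × 6.01×10⁻⁶ T = 3.00×10⁻⁴ T.

B ≈ 300 μT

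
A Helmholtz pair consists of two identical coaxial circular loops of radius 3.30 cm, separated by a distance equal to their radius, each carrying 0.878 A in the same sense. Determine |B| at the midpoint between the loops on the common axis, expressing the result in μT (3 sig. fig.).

Each loop contributes B = μ₀IR²/[2(R²+z²)^(3/2)] on the axis, with z measured from that loop.
Loop 1 (z = 0.0165 m): B₁ = 1.20×10⁻⁵ T. Loop 2 (z = 0.0165 m): B₂ = 1.20×10⁻⁵ T.
The fields add: B = B₁ + B₂ = 2.39×10⁻⁵ T.

B ≈ 23.9 μT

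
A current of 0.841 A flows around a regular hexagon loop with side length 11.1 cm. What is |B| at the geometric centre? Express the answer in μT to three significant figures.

Each side is a finite straight segment at perpendicular distance d = a/(2 tan(π/6)) = 0.09613 m from the centre, with end-angles ±π/6.
One side contributes B₁ = (μ₀I/4πd)·2 sin(π/6) = 8.75×10⁻⁷ T.
All 6 sides add in the same direction: B = 6 × 8.75×10⁻⁷ = 5.25×10⁻⁶ T.

B ≈ 5.25 μT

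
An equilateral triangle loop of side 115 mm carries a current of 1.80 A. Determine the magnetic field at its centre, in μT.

B ≈ 28.2 μT

Each side is a finite straight segment at perpendicular distance d = a/(2 tan(π/3)) = 0.0332 m from the centre, with end-angles ±π/3.
One side contributes B₁ = (μ₀I/4πd)·2 sin(π/3) = 9.39×10⁻⁶ T.
All 3 sides add in the same direction: B = 3 × 9.39×10⁻⁶ = 2.82×10⁻⁵ T.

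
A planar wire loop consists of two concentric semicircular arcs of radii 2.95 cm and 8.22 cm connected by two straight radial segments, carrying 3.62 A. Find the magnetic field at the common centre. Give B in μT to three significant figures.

B ≈ 24.7 μT

The radial connectors point toward the centre, so dl × r̂ = 0 and they contribute nothing.
Each semicircle gives μ₀I/(4R): inner arc 3.86×10⁻⁵ T, outer arc 1.38×10⁻⁵ T.
The two arcs carry current in opposite angular senses, so their fields oppose: B = |3.86×10⁻⁵ − 1.38×10⁻⁵| = 2.47×10⁻⁵ T.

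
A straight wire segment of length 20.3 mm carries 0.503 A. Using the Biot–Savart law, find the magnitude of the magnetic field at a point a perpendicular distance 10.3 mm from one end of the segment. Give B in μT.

For a finite straight segment, B = (μ₀I/4πd)(sinθ₁ + sinθ₂), where θ₁, θ₂ are the angles from the perpendicular to each end.
The perpendicular foot is at one end, so the two end-offsets along the wire are 0 and L = 0.0203 m.
sinθ₁ = 0/√(0²+0.0103²) = 0.0000; sinθ₂ = 0.0203/√(0.0203²+0.0103²) = 0.8918.
B = (4π×10⁻⁷ × 0.503) / (4π × 0.0103) × (0.0000 + 0.8918) = 4.35×10⁻⁶ T.

B ≈ 4.35 μT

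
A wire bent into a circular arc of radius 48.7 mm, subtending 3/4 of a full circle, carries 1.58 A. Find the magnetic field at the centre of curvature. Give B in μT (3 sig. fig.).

B ≈ 15.3 μT

The Biot–Savart field of a circular arc at its centre is B = μ₀Iφ/(4πR), with φ = 4.712 rad.
B = (4π×10⁻⁷ × 1.58 × 4.712) / (4π × 0.0487) = 1.53×10⁻⁵ T.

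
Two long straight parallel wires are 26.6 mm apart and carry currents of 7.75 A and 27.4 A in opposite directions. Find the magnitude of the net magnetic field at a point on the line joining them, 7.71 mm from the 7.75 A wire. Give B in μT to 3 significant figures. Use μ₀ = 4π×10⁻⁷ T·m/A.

Each long wire gives B = μ₀I/(2πd). Distances are d₁ = 0.00771 m and d₂ = 0.01889 m.
B₁ = 2.01×10⁻⁴ T, B₂ = 2.90×10⁻⁴ T.
Between antiparallel currents both contributions point the same way, so they add. B = B₁ + B₂ = 2.01×10⁻⁴ + 2.90×10⁻⁴ = 4.91×10⁻⁴ T.

B ≈ 491 μT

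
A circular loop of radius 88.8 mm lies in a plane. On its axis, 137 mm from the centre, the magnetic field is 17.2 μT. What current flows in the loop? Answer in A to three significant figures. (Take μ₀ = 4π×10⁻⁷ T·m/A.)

I ≈ 15.1 A

On the axis of a loop, B = μ₀IR²/[2(R²+z²)^(3/2)], so I = 2B(R²+z²)^(3/2)/(μ₀R²).
R² + z² = 0.007885 + 0.01877 = 0.02665 m²; raised to 3/2 gives 4.35×10⁻³ m³.
I = 2 × 1.72×10⁻⁵ × 4.35×10⁻³ / (1.26×10⁻⁶ × 0.007885) = 15.1 A.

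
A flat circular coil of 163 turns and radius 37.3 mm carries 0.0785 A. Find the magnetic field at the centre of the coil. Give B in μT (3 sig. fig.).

For an N-turn flat coil, B = Nμ₀I/(2R) with R = 0.0373 m.
B = 163 × 1.32×10⁻⁶ T = 2.16×10⁻⁴ T.

B ≈ 216 μT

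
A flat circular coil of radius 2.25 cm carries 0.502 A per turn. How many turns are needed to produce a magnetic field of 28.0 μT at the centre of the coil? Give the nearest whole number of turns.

For an N-turn coil, B = Nμ₀I/(2R). A single turn gives B₁ = 1.40×10⁻⁵ T with R = 0.0225 m.
N = B/B₁ = 2.80×10⁻⁵ / 1.40×10⁻⁵ = 2.00.

N = 2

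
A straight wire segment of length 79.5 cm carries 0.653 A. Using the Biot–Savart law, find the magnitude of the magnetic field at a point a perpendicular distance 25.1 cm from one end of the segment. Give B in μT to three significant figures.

B ≈ 0.248 μT

For a finite straight segment, B = (μ₀I/4πd)(sinθ₁ + sinθ₂), where θ₁, θ₂ are the angles from the perpendicular to each end.
The perpendicular foot is at one end, so the two end-offsets along the wire are 0 and L = 0.795 m.
sinθ₁ = 0/√(0²+0.251²) = 0.0000; sinθ₂ = 0.795/√(0.795²+0.251²) = 0.9536.
B = (4π×10⁻⁷ × 0.653) / (4π × 0.251) × (0.0000 + 0.9536) = 2.48×10⁻⁷ T.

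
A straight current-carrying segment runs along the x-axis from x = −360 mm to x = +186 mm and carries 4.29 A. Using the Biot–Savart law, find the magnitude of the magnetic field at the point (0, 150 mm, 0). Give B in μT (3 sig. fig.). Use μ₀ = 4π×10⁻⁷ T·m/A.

B ≈ 4.87 μT

For a finite straight segment, B = (μ₀I/4πd)(sinθ₁ + sinθ₂), where θ₁, θ₂ are the angles from the perpendicular to each end.
The perpendicular distance is d = 0.15 m; the end-offsets along the wire are a = 0.36 m and b = 0.186 m.
sinθ₁ = 0.36/√(0.36²+0.15²) = 0.9231; sinθ₂ = 0.186/√(0.186²+0.15²) = 0.7784.
B = (4π×10⁻⁷ × 4.29) / (4π × 0.15) × (0.9231 + 0.7784) = 4.87×10⁻⁶ T.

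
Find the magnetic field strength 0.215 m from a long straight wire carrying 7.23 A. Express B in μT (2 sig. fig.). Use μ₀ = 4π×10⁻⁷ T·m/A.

B ≈ 6.7 μT

For an infinitely long straight wire, B = μ₀I/(2πd).
B = (4π×10⁻⁷ × 7.23) / (2π × 0.215) = 6.73×10⁻⁶ T.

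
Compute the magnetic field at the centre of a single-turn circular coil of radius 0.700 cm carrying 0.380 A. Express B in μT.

At the centre of a circular loop the Biot–Savart law gives B = μ₀I/(2R).
B = (4π×10⁻⁷ × 0.380) / (2 × 0.007) = 3.41×10⁻⁵ T.

B ≈ 34.1 μT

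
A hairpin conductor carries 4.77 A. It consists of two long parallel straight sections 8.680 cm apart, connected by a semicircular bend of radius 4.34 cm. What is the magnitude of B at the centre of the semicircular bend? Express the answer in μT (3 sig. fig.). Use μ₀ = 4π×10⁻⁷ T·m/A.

The semicircular arc contributes B_arc = μ₀I·π/(4πR) = μ₀I/(4R) = 3.45×10⁻⁵ T.
Each semi-infinite lead is at perpendicular distance R = 0.0434 m from the centre, with the perpendicular foot at its near end, so it contributes μ₀I/(4πR); both point the same way, together 2.20×10⁻⁵ T.
Arc and leads all point the same direction: B = 3.45×10⁻⁵ + 2.20×10⁻⁵ = 5.65×10⁻⁵ T.

B ≈ 56.5 μT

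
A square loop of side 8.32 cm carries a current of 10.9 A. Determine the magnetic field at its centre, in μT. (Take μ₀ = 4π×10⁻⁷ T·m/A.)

B ≈ 148 μT

Each side is a finite straight segment at perpendicular distance d = a/(2 tan(π/4)) = 0.0416 m from the centre, with end-angles ±π/4.
One side contributes B₁ = (μ₀I/4πd)·2 sin(π/4) = 3.71×10⁻⁵ T.
All 4 sides add in the same direction: B = 4 × 3.71×10⁻⁵ = 1.48×10⁻⁴ T.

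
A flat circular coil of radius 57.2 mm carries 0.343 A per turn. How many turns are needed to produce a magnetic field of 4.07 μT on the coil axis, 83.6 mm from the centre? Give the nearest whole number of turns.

N = 6

For an N-turn coil, B = Nμ₀IR²/[2(R²+z²)^(3/2)]. A single turn gives B₁ = 6.78×10⁻⁷ T with R = 0.0572 m, z = 0.0836 m.
N = B/B₁ = 4.07×10⁻⁶ / 6.78×10⁻⁷ = 6.00.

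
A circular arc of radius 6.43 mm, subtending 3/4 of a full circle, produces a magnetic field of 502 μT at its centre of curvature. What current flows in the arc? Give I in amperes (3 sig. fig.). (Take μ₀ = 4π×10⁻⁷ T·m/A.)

I ≈ 6.85 A

For a circular arc, B = μ₀Iφ/(4πR) with φ in radians; here φ = 4.712 rad.
So I = 4πRB/(μ₀φ) = 4π × 0.00643 × 5.02×10⁻⁴ / (4π×10⁻⁷ × 4.712) = 6.85 A.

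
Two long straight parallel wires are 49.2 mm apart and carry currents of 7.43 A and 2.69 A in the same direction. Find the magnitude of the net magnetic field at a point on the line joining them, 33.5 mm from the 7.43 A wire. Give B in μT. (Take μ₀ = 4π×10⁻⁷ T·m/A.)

B ≈ 10.1 μT

Each long wire gives B = μ₀I/(2πd). Distances are d₁ = 0.0335 m and d₂ = 0.0157 m.
B₁ = 4.44×10⁻⁵ T, B₂ = 3.43×10⁻⁵ T.
Between parallel currents the two contributions point in opposite directions, so they subtract. B = |B₁ − B₂| = |4.44×10⁻⁵ − 3.43×10⁻⁵| = 1.01×10⁻⁵ T.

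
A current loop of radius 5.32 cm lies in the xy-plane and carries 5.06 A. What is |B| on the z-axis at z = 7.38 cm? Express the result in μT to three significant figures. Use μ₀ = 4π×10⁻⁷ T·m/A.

B ≈ 12.0 μT

On the axis of a circular loop, B = μ₀IR² / [2(R²+z²)^(3/2)].
R² + z² = (0.0532)² + (0.0738)² = 0.008277 m², and (R²+z²)^(3/2) = 7.53×10⁻⁴ m³.
B = (4π×10⁻⁷ × 5.06 × 0.00283) / (2 × 7.53×10⁻⁴) = 1.20×10⁻⁵ T.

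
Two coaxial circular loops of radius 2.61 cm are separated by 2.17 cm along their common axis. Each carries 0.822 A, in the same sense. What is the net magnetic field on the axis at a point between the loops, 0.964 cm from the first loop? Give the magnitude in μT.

B ≈ 31.1 μT

Each loop contributes B = μ₀IR²/[2(R²+z²)^(3/2)] on the axis, with z measured from that loop.
Loop 1 (z = 0.00964 m): B₁ = 1.63×10⁻⁵ T. Loop 2 (z = 0.01206 m): B₂ = 1.48×10⁻⁵ T.
The fields add: B = B₁ + B₂ = 3.11×10⁻⁵ T.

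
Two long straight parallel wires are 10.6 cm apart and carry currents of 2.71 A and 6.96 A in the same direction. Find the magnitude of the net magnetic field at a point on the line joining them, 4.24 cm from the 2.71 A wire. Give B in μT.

Each long wire gives B = μ₀I/(2πd). Distances are d₁ = 0.0424 m and d₂ = 0.0636 m.
B₁ = 1.28×10⁻⁵ T, B₂ = 2.19×10⁻⁵ T.
Between parallel currents the two contributions point in opposite directions, so they subtract. B = |B₁ − B₂| = |1.28×10⁻⁵ − 2.19×10⁻⁵| = 9.10×10⁻⁶ T.

B ≈ 9.10 μT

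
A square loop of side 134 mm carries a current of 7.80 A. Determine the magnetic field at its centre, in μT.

B ≈ 65.9 μT

Each side is a finite straight segment at perpendicular distance d = a/(2 tan(π/4)) = 0.067 m from the centre, with end-angles ±π/4.
One side contributes B₁ = (μ₀I/4πd)·2 sin(π/4) = 1.65×10⁻⁵ T.
All 4 sides add in the same direction: B = 4 × 1.65×10⁻⁵ = 6.59×10⁻⁵ T.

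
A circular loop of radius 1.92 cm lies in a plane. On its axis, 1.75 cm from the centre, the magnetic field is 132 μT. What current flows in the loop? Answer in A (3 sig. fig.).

On the axis of a loop, B = μ₀IR²/[2(R²+z²)^(3/2)], so I = 2B(R²+z²)^(3/2)/(μ₀R²).
R² + z² = 0.0003686 + 0.0003063 = 0.0006749 m²; raised to 3/2 gives 1.75×10⁻⁵ m³.
I = 2 × 1.32×10⁻⁴ × 1.75×10⁻⁵ / (1.26×10⁻⁶ × 0.0003686) = 9.99 A.

I ≈ 9.99 A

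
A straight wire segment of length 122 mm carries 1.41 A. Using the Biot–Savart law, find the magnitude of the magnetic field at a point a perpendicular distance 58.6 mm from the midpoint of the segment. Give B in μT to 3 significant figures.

For a finite straight segment, B = (μ₀I/4πd)(sinθ₁ + sinθ₂), where θ₁, θ₂ are the angles from the perpendicular to each end.
The perpendicular from the point meets the wire at its midpoint, so each end is L/2 = 0.061 m away along the wire.
sinθ₁ = 0.061/√(0.061²+0.0586²) = 0.7212; sinθ₂ = 0.061/√(0.061²+0.0586²) = 0.7212.
B = (4π×10⁻⁷ × 1.41) / (4π × 0.0586) × (0.7212 + 0.7212) = 3.47×10⁻⁶ T.

B ≈ 3.47 μT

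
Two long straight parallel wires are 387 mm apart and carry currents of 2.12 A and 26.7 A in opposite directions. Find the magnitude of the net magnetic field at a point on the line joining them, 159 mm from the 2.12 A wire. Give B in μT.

B ≈ 26.1 μT

Each long wire gives B = μ₀I/(2πd). Distances are d₁ = 0.159 m and d₂ = 0.228 m.
B₁ = 2.67×10⁻⁶ T, B₂ = 2.34×10⁻⁵ T.
Between antiparallel currents both contributions point the same way, so they add. B = B₁ + B₂ = 2.67×10⁻⁶ + 2.34×10⁻⁵ = 2.61×10⁻⁵ T.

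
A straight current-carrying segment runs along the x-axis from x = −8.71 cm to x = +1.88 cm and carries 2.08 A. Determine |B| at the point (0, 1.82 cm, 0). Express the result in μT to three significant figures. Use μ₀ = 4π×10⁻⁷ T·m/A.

B ≈ 19.4 μT

For a finite straight segment, B = (μ₀I/4πd)(sinθ₁ + sinθ₂), where θ₁, θ₂ are the angles from the perpendicular to each end.
The perpendicular distance is d = 0.0182 m; the end-offsets along the wire are a = 0.0871 m and b = 0.0188 m.
sinθ₁ = 0.0871/√(0.0871²+0.0182²) = 0.9789; sinθ₂ = 0.0188/√(0.0188²+0.0182²) = 0.7185.
B = (4π×10⁻⁷ × 2.08) / (4π × 0.0182) × (0.9789 + 0.7185) = 1.94×10⁻⁵ T.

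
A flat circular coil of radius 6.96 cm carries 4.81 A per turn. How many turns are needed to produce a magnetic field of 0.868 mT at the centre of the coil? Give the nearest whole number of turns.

N = 20

For an N-turn coil, B = Nμ₀I/(2R). A single turn gives B₁ = 4.34×10⁻⁵ T with R = 0.0696 m.
N = B/B₁ = 8.68×10⁻⁴ / 4.34×10⁻⁵ = 19.99.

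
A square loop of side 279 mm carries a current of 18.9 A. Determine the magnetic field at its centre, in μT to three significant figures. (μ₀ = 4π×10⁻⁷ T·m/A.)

B ≈ 76.6 μT

Each side is a finite straight segment at perpendicular distance d = a/(2 tan(π/4)) = 0.1395 m from the centre, with end-angles ±π/4.
One side contributes B₁ = (μ₀I/4πd)·2 sin(π/4) = 1.92×10⁻⁵ T.
All 4 sides add in the same direction: B = 4 × 1.92×10⁻⁵ = 7.66×10⁻⁵ T.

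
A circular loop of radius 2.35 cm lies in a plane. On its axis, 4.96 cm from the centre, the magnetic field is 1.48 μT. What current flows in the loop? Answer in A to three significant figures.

On the axis of a loop, B = μ₀IR²/[2(R²+z²)^(3/2)], so I = 2B(R²+z²)^(3/2)/(μ₀R²).
R² + z² = 0.0005523 + 0.00246 = 0.003012 m²; raised to 3/2 gives 1.65×10⁻⁴ m³.
I = 2 × 1.48×10⁻⁶ × 1.65×10⁻⁴ / (1.26×10⁻⁶ × 0.0005523) = 0.705 A.

I ≈ 0.705 A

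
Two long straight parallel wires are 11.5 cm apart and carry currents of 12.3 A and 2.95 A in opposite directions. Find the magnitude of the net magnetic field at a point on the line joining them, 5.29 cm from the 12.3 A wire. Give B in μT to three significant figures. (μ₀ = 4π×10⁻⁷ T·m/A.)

Each long wire gives B = μ₀I/(2πd). Distances are d₁ = 0.0529 m and d₂ = 0.0621 m.
B₁ = 4.65×10⁻⁵ T, B₂ = 9.50×10⁻⁶ T.
Between antiparallel currents both contributions point the same way, so they add. B = B₁ + B₂ = 4.65×10⁻⁵ + 9.50×10⁻⁶ = 5.60×10⁻⁵ T.

B ≈ 56.0 μT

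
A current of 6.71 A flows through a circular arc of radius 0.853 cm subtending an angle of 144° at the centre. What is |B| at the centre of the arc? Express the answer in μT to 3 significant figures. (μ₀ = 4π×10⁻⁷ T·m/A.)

B ≈ 198 μT

The Biot–Savart field of a circular arc at its centre is B = μ₀Iφ/(4πR), with φ = 2.513 rad.
B = (4π×10⁻⁷ × 6.71 × 2.513) / (4π × 0.00853) = 1.98×10⁻⁴ T.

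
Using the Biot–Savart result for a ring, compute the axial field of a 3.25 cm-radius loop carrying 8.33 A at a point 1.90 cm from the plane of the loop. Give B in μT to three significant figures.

B ≈ 104 μT

On the axis of a circular loop, B = μ₀IR² / [2(R²+z²)^(3/2)].
R² + z² = (0.0325)² + (0.019)² = 0.001417 m², and (R²+z²)^(3/2) = 5.34×10⁻⁵ m³.
B = (4π×10⁻⁷ × 8.33 × 0.001056) / (2 × 5.34×10⁻⁵) = 1.04×10⁻⁴ T.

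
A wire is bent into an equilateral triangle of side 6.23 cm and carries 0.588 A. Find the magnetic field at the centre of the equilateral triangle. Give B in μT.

B ≈ 17.0 μT

Each side is a finite straight segment at perpendicular distance d = a/(2 tan(π/3)) = 0.01798 m from the centre, with end-angles ±π/3.
One side contributes B₁ = (μ₀I/4πd)·2 sin(π/3) = 5.66×10⁻⁶ T.
All 3 sides add in the same direction: B = 3 × 5.66×10⁻⁶ = 1.70×10⁻⁵ T.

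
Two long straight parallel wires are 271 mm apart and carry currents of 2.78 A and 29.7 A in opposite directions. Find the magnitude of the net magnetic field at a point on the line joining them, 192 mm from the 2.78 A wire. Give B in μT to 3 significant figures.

B ≈ 78.1 μT

Each long wire gives B = μ₀I/(2πd). Distances are d₁ = 0.192 m and d₂ = 0.079 m.
B₁ = 2.90×10⁻⁶ T, B₂ = 7.52×10⁻⁵ T.
Between antiparallel currents both contributions point the same way, so they add. B = B₁ + B₂ = 2.90×10⁻⁶ + 7.52×10⁻⁵ = 7.81×10⁻⁵ T.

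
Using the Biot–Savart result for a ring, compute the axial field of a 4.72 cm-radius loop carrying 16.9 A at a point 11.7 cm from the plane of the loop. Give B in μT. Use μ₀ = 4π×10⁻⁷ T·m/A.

On the axis of a circular loop, B = μ₀IR² / [2(R²+z²)^(3/2)].
R² + z² = (0.0472)² + (0.117)² = 0.01592 m², and (R²+z²)^(3/2) = 2.01×10⁻³ m³.
B = (4π×10⁻⁷ × 16.9 × 0.002228) / (2 × 2.01×10⁻³) = 1.18×10⁻⁵ T.

B ≈ 11.8 μT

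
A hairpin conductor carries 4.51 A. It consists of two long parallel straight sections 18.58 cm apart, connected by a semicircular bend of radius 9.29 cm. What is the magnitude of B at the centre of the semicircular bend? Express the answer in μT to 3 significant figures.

B ≈ 25.0 μT

The semicircular arc contributes B_arc = μ₀I·π/(4πR) = μ₀I/(4R) = 1.53×10⁻⁵ T.
Each semi-infinite lead is at perpendicular distance R = 0.0929 m from the centre, with the perpendicular foot at its near end, so it contributes μ₀I/(4πR); both point the same way, together 9.71×10⁻⁶ T.
Arc and leads all point the same direction: B = 1.53×10⁻⁵ + 9.71×10⁻⁶ = 2.50×10⁻⁵ T.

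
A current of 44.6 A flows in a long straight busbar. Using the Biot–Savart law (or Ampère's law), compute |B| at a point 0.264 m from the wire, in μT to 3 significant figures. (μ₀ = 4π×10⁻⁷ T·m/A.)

B ≈ 33.8 μT

For an infinitely long straight wire, B = μ₀I/(2πd).
B = (4π×10⁻⁷ × 44.6) / (2π × 0.264) = 3.38×10⁻⁵ T.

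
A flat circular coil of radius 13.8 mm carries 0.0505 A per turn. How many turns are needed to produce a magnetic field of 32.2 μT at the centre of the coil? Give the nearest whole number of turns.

N = 14

For an N-turn coil, B = Nμ₀I/(2R). A single turn gives B₁ = 2.30×10⁻⁶ T with R = 0.0138 m.
N = B/B₁ = 3.22×10⁻⁵ / 2.30×10⁻⁶ = 14.00.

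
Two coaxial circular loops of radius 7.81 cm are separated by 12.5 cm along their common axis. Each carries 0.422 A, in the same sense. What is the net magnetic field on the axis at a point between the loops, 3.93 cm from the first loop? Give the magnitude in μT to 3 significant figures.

Each loop contributes B = μ₀IR²/[2(R²+z²)^(3/2)] on the axis, with z measured from that loop.
Loop 1 (z = 0.0393 m): B₁ = 2.42×10⁻⁶ T. Loop 2 (z = 0.0857 m): B₂ = 1.04×10⁻⁶ T.
The fields add: B = B₁ + B₂ = 3.46×10⁻⁶ T.

B ≈ 3.46 μT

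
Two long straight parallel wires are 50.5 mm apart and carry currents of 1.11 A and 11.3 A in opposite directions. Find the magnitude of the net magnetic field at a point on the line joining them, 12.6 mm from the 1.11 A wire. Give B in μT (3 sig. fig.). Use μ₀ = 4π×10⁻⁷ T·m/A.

Each long wire gives B = μ₀I/(2πd). Distances are d₁ = 0.0126 m and d₂ = 0.0379 m.
B₁ = 1.76×10⁻⁵ T, B₂ = 5.96×10⁻⁵ T.
Between antiparallel currents both contributions point the same way, so they add. B = B₁ + B₂ = 1.76×10⁻⁵ + 5.96×10⁻⁵ = 7.72×10⁻⁵ T.

B ≈ 77.2 μT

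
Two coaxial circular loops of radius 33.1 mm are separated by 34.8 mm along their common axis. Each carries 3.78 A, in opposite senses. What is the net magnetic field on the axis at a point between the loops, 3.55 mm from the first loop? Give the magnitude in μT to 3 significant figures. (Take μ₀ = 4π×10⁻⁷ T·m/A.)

Each loop contributes B = μ₀IR²/[2(R²+z²)^(3/2)] on the axis, with z measured from that loop.
Loop 1 (z = 0.00355 m): B₁ = 7.05×10⁻⁵ T. Loop 2 (z = 0.03125 m): B₂ = 2.76×10⁻⁵ T.
The fields oppose: B = |B₁ − B₂| = 4.29×10⁻⁵ T.

B ≈ 42.9 μT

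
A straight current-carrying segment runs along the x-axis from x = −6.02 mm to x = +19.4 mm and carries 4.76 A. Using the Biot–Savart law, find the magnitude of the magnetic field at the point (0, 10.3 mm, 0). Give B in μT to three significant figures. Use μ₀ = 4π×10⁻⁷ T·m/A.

For a finite straight segment, B = (μ₀I/4πd)(sinθ₁ + sinθ₂), where θ₁, θ₂ are the angles from the perpendicular to each end.
The perpendicular distance is d = 0.0103 m; the end-offsets along the wire are a = 0.00602 m and b = 0.0194 m.
sinθ₁ = 0.00602/√(0.00602²+0.0103²) = 0.5046; sinθ₂ = 0.0194/√(0.0194²+0.0103²) = 0.8832.
B = (4π×10⁻⁷ × 4.76) / (4π × 0.0103) × (0.5046 + 0.8832) = 6.41×10⁻⁵ T.

B ≈ 64.1 μT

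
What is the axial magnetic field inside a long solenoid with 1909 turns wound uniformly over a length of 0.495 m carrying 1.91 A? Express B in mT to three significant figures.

B ≈ 9.26 mT

Inside a long solenoid, B = μ₀nI with n = 3857 turns/m.
B = 4π×10⁻⁷ × 3857 × 1.91 = 9.26×10⁻³ T.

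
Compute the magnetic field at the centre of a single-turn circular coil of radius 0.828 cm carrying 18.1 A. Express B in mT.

At the centre of a circular loop the Biot–Savart law gives B = μ₀I/(2R).
B = (4π×10⁻⁷ × 18.1) / (2 × 0.00828) = 1.37×10⁻³ T.

B ≈ 1.37 mT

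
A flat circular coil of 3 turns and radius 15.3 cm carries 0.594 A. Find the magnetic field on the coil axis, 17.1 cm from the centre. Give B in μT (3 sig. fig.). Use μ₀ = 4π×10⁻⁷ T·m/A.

B ≈ 2.17 μT

For an N-turn flat coil, B = Nμ₀IR²/[2(R²+z²)^(3/2)] with R = 0.153 m, z = 0.171 m.
B = 3 × 7.23×10⁻⁷ T = 2.17×10⁻⁶ T.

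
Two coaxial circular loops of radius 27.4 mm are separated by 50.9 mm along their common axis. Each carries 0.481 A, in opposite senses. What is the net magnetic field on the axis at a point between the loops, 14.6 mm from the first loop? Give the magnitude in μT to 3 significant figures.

B ≈ 5.17 μT

Each loop contributes B = μ₀IR²/[2(R²+z²)^(3/2)] on the axis, with z measured from that loop.
Loop 1 (z = 0.0146 m): B₁ = 7.58×10⁻⁶ T. Loop 2 (z = 0.0363 m): B₂ = 2.41×10⁻⁶ T.
The fields oppose: B = |B₁ − B₂| = 5.17×10⁻⁶ T.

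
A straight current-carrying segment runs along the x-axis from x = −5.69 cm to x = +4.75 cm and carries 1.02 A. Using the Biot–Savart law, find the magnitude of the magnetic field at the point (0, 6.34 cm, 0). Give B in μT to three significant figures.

For a finite straight segment, B = (μ₀I/4πd)(sinθ₁ + sinθ₂), where θ₁, θ₂ are the angles from the perpendicular to each end.
The perpendicular distance is d = 0.0634 m; the end-offsets along the wire are a = 0.0569 m and b = 0.0475 m.
sinθ₁ = 0.0569/√(0.0569²+0.0634²) = 0.6679; sinθ₂ = 0.0475/√(0.0475²+0.0634²) = 0.5996.
B = (4π×10⁻⁷ × 1.02) / (4π × 0.0634) × (0.6679 + 0.5996) = 2.04×10⁻⁶ T.

B ≈ 2.04 μT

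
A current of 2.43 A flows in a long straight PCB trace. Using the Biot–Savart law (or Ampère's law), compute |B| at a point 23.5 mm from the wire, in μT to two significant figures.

B ≈ 21 μT

For an infinitely long straight wire, B = μ₀I/(2πd).
B = (4π×10⁻⁷ × 2.43) / (2π × 0.0235) = 2.07×10⁻⁵ T.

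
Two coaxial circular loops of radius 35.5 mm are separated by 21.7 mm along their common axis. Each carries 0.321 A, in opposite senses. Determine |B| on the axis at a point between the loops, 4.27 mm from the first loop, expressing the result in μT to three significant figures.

B ≈ 1.45 μT

Each loop contributes B = μ₀IR²/[2(R²+z²)^(3/2)] on the axis, with z measured from that loop.
Loop 1 (z = 0.00427 m): B₁ = 5.56×10⁻⁶ T. Loop 2 (z = 0.01743 m): B₂ = 4.11×10⁻⁶ T.
The fields oppose: B = |B₁ − B₂| = 1.45×10⁻⁶ T.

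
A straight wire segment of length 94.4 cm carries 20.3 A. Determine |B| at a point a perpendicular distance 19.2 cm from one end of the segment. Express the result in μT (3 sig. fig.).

B ≈ 10.4 μT

For a finite straight segment, B = (μ₀I/4πd)(sinθ₁ + sinθ₂), where θ₁, θ₂ are the angles from the perpendicular to each end.
The perpendicular foot is at one end, so the two end-offsets along the wire are 0 and L = 0.944 m.
sinθ₁ = 0/√(0²+0.192²) = 0.0000; sinθ₂ = 0.944/√(0.944²+0.192²) = 0.9799.
B = (4π×10⁻⁷ × 20.3) / (4π × 0.192) × (0.0000 + 0.9799) = 1.04×10⁻⁵ T.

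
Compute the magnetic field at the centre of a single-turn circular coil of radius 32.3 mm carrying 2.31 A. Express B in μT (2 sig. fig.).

B ≈ 45 μT

At the centre of a circular loop the Biot–Savart law gives B = μ₀I/(2R).
B = (4π×10⁻⁷ × 2.31) / (2 × 0.0323) = 4.49×10⁻⁵ T.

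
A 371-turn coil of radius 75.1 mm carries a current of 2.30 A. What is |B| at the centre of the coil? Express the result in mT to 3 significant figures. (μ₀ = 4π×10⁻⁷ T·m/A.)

B ≈ 7.14 mT

For an N-turn flat coil, B = Nμ₀I/(2R) with R = 0.0751 m.
B = 371 × 1.92×10⁻⁵ T = 7.14×10⁻³ T.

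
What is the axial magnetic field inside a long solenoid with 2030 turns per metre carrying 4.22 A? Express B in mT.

B ≈ 10.8 mT

Inside a long solenoid, B = μ₀nI with n = 2030 turns/m.
B = 4π×10⁻⁷ × 2030 × 4.22 = 1.08×10⁻² T.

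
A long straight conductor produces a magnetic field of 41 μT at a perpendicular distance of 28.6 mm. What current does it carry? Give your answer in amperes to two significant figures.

For a long straight wire B = μ₀I/(2πd), so I = 2πdB/μ₀.
I = 2π × 0.0286 × 4.10×10⁻⁵ / (4π×10⁻⁷) = 5.86 A.

I ≈ 5.9 A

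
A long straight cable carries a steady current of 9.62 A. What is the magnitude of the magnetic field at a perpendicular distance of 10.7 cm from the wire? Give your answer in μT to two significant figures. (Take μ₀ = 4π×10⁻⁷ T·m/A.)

For an infinitely long straight wire, B = μ₀I/(2πd).
B = (4π×10⁻⁷ × 9.62) / (2π × 0.107) = 1.80×10⁻⁵ T.

B ≈ 18 μT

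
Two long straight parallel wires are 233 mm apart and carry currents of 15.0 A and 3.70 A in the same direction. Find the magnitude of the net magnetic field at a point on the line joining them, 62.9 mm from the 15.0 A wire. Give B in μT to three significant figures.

Each long wire gives B = μ₀I/(2πd). Distances are d₁ = 0.0629 m and d₂ = 0.1701 m.
B₁ = 4.77×10⁻⁵ T, B₂ = 4.35×10⁻⁶ T.
Between parallel currents the two contributions point in opposite directions, so they subtract. B = |B₁ − B₂| = |4.77×10⁻⁵ − 4.35×10⁻⁶| = 4.33×10⁻⁵ T.

B ≈ 43.3 μT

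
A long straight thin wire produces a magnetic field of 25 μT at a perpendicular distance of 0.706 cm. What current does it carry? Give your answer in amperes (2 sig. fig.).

For a long straight wire B = μ₀I/(2πd), so I = 2πdB/μ₀.
I = 2π × 0.00706 × 2.50×10⁻⁵ / (4π×10⁻⁷) = 0.882 A.

I ≈ 0.88 A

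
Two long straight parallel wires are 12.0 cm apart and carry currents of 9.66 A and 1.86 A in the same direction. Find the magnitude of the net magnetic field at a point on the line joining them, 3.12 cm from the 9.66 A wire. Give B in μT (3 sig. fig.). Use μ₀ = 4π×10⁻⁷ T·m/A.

Each long wire gives B = μ₀I/(2πd). Distances are d₁ = 0.0312 m and d₂ = 0.0888 m.
B₁ = 6.19×10⁻⁵ T, B₂ = 4.19×10⁻⁶ T.
Between parallel currents the two contributions point in opposite directions, so they subtract. B = |B₁ − B₂| = |6.19×10⁻⁵ − 4.19×10⁻⁶| = 5.77×10⁻⁵ T.

B ≈ 57.7 μT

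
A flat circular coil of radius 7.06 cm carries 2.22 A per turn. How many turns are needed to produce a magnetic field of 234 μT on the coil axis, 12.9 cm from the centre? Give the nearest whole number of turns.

For an N-turn coil, B = Nμ₀IR²/[2(R²+z²)^(3/2)]. A single turn gives B₁ = 2.19×10⁻⁶ T with R = 0.0706 m, z = 0.129 m.
N = B/B₁ = 2.34×10⁻⁴ / 2.19×10⁻⁶ = 107.03.

N = 107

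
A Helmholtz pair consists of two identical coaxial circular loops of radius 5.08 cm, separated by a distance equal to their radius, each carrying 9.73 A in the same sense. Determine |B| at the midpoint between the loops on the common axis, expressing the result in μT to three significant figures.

Each loop contributes B = μ₀IR²/[2(R²+z²)^(3/2)] on the axis, with z measured from that loop.
Loop 1 (z = 0.0254 m): B₁ = 8.61×10⁻⁵ T. Loop 2 (z = 0.0254 m): B₂ = 8.61×10⁻⁵ T.
The fields add: B = B₁ + B₂ = 1.72×10⁻⁴ T.

B ≈ 172 μT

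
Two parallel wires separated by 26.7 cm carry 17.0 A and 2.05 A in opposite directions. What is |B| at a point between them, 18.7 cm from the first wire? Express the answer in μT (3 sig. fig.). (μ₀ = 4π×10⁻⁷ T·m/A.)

B ≈ 23.3 μT

Each long wire gives B = μ₀I/(2πd). Distances are d₁ = 0.187 m and d₂ = 0.08 m.
B₁ = 1.82×10⁻⁵ T, B₂ = 5.12×10⁻⁶ T.
Between antiparallel currents both contributions point the same way, so they add. B = B₁ + B₂ = 1.82×10⁻⁵ + 5.12×10⁻⁶ = 2.33×10⁻⁵ T.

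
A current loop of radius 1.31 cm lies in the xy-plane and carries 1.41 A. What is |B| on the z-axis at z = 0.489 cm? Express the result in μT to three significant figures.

B ≈ 55.6 μT

On the axis of a circular loop, B = μ₀IR² / [2(R²+z²)^(3/2)].
R² + z² = (0.0131)² + (0.00489)² = 0.0001955 m², and (R²+z²)^(3/2) = 2.73×10⁻⁶ m³.
B = (4π×10⁻⁷ × 1.41 × 0.0001716) / (2 × 2.73×10⁻⁶) = 5.56×10⁻⁵ T.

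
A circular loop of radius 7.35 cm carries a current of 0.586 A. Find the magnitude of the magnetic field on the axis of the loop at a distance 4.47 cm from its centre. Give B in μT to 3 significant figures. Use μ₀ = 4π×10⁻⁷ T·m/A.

B ≈ 3.12 μT

On the axis of a circular loop, B = μ₀IR² / [2(R²+z²)^(3/2)].
R² + z² = (0.0735)² + (0.0447)² = 0.0074 m², and (R²+z²)^(3/2) = 6.37×10⁻⁴ m³.
B = (4π×10⁻⁷ × 0.586 × 0.005402) / (2 × 6.37×10⁻⁴) = 3.12×10⁻⁶ T.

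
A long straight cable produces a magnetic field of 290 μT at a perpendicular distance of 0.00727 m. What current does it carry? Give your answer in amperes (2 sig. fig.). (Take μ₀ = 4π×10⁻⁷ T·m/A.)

For a long straight wire B = μ₀I/(2πd), so I = 2πdB/μ₀.
I = 2π × 0.00727 × 2.90×10⁻⁴ / (4π×10⁻⁷) = 10.5 A.

I ≈ 11 A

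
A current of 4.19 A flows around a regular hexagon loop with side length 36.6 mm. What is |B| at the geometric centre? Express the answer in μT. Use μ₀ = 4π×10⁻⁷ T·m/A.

Each side is a finite straight segment at perpendicular distance d = a/(2 tan(π/6)) = 0.0317 m from the centre, with end-angles ±π/6.
One side contributes B₁ = (μ₀I/4πd)·2 sin(π/6) = 1.32×10⁻⁵ T.
All 6 sides add in the same direction: B = 6 × 1.32×10⁻⁵ = 7.93×10⁻⁵ T.

B ≈ 79.3 μT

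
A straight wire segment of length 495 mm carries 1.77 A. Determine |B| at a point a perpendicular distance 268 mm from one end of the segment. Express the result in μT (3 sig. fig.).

B ≈ 0.581 μT

For a finite straight segment, B = (μ₀I/4πd)(sinθ₁ + sinθ₂), where θ₁, θ₂ are the angles from the perpendicular to each end.
The perpendicular foot is at one end, so the two end-offsets along the wire are 0 and L = 0.495 m.
sinθ₁ = 0/√(0²+0.268²) = 0.0000; sinθ₂ = 0.495/√(0.495²+0.268²) = 0.8794.
B = (4π×10⁻⁷ × 1.77) / (4π × 0.268) × (0.0000 + 0.8794) = 5.81×10⁻⁷ T.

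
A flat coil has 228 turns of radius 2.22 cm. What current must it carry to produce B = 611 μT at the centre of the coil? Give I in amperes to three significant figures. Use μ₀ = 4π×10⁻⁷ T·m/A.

For an N-turn coil, B = Nμ₀I/(2R) with R = 0.0222 m, so I = 2RB/(Nμ₀) = 2 × 0.0222 × 6.11×10⁻⁴ / (228 × 4π×10⁻⁷) = 9.47×10⁻² A.

I ≈ 0.0947 A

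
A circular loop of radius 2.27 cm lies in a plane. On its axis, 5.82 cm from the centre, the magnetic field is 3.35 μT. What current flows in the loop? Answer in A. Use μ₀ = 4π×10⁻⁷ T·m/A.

I ≈ 2.52 A

On the axis of a loop, B = μ₀IR²/[2(R²+z²)^(3/2)], so I = 2B(R²+z²)^(3/2)/(μ₀R²).
R² + z² = 0.0005153 + 0.003387 = 0.003903 m²; raised to 3/2 gives 2.44×10⁻⁴ m³.
I = 2 × 3.35×10⁻⁶ × 2.44×10⁻⁴ / (1.26×10⁻⁶ × 0.0005153) = 2.52 A.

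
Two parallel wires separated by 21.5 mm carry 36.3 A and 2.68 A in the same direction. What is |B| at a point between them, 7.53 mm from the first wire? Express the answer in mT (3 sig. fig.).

B ≈ 0.926 mT

Each long wire gives B = μ₀I/(2πd). Distances are d₁ = 0.00753 m and d₂ = 0.01397 m.
B₁ = 9.64×10⁻⁴ T, B₂ = 3.84×10⁻⁵ T.
Between parallel currents the two contributions point in opposite directions, so they subtract. B = |B₁ − B₂| = |9.64×10⁻⁴ − 3.84×10⁻⁵| = 9.26×10⁻⁴ T.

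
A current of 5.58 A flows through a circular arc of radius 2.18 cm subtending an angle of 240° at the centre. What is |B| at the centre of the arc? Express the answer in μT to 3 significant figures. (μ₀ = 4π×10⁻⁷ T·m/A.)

B ≈ 107 μT

The Biot–Savart field of a circular arc at its centre is B = μ₀Iφ/(4πR), with φ = 4.189 rad.
B = (4π×10⁻⁷ × 5.58 × 4.189) / (4π × 0.0218) = 1.07×10⁻⁴ T.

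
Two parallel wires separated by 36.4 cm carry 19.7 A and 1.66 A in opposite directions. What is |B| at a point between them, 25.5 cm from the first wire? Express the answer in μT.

B ≈ 18.5 μT

Each long wire gives B = μ₀I/(2πd). Distances are d₁ = 0.255 m and d₂ = 0.109 m.
B₁ = 1.55×10⁻⁵ T, B₂ = 3.05×10⁻⁶ T.
Between antiparallel currents both contributions point the same way, so they add. B = B₁ + B₂ = 1.55×10⁻⁵ + 3.05×10⁻⁶ = 1.85×10⁻⁵ T.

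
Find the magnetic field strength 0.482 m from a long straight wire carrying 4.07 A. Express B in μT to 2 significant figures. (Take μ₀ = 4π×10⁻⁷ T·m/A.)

For an infinitely long straight wire, B = μ₀I/(2πd).
B = (4π×10⁻⁷ × 4.07) / (2π × 0.482) = 1.69×10⁻⁶ T.

B ≈ 1.7 μT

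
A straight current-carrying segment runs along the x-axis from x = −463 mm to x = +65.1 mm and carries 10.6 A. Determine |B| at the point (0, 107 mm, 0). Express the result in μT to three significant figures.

B ≈ 14.8 μT

For a finite straight segment, B = (μ₀I/4πd)(sinθ₁ + sinθ₂), where θ₁, θ₂ are the angles from the perpendicular to each end.
The perpendicular distance is d = 0.107 m; the end-offsets along the wire are a = 0.463 m and b = 0.0651 m.
sinθ₁ = 0.463/√(0.463²+0.107²) = 0.9743; sinθ₂ = 0.0651/√(0.0651²+0.107²) = 0.5198.
B = (4π×10⁻⁷ × 10.6) / (4π × 0.107) × (0.9743 + 0.5198) = 1.48×10⁻⁵ T.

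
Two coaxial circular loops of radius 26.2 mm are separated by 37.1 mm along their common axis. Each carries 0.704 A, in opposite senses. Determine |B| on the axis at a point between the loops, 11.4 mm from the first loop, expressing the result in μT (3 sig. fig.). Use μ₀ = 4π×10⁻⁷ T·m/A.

B ≈ 6.87 μT

Each loop contributes B = μ₀IR²/[2(R²+z²)^(3/2)] on the axis, with z measured from that loop.
Loop 1 (z = 0.0114 m): B₁ = 1.30×10⁻⁵ T. Loop 2 (z = 0.0257 m): B₂ = 6.14×10⁻⁶ T.
The fields oppose: B = |B₁ − B₂| = 6.87×10⁻⁶ T.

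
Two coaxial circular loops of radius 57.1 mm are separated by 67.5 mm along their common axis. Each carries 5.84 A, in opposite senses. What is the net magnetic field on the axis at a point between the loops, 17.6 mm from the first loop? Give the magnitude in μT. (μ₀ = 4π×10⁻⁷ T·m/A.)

Each loop contributes B = μ₀IR²/[2(R²+z²)^(3/2)] on the axis, with z measured from that loop.
Loop 1 (z = 0.0176 m): B₁ = 5.61×10⁻⁵ T. Loop 2 (z = 0.0499 m): B₂ = 2.74×10⁻⁵ T.
The fields oppose: B = |B₁ − B₂| = 2.86×10⁻⁵ T.

B ≈ 28.6 μT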